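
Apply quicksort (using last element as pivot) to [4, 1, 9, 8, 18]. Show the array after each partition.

Partition 1: pivot=18 at index 4 -> [4, 1, 9, 8, 18]
Partition 2: pivot=8 at index 2 -> [4, 1, 8, 9, 18]
Partition 3: pivot=1 at index 0 -> [1, 4, 8, 9, 18]


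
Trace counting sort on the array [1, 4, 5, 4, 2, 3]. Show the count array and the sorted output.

Count array: [0, 1, 1, 1, 2, 1]
(count[i] = number of elements equal to i)
Cumulative count: [0, 1, 2, 3, 5, 6]
Sorted: [1, 2, 3, 4, 4, 5]


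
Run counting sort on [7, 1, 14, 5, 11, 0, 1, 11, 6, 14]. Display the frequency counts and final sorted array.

Count array: [1, 2, 0, 0, 0, 1, 1, 1, 0, 0, 0, 2, 0, 0, 2]
(count[i] = number of elements equal to i)
Cumulative count: [1, 3, 3, 3, 3, 4, 5, 6, 6, 6, 6, 8, 8, 8, 10]
Sorted: [0, 1, 1, 5, 6, 7, 11, 11, 14, 14]


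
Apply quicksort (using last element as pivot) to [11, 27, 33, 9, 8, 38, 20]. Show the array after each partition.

Partition 1: pivot=20 at index 3 -> [11, 9, 8, 20, 33, 38, 27]
Partition 2: pivot=8 at index 0 -> [8, 9, 11, 20, 33, 38, 27]
Partition 3: pivot=11 at index 2 -> [8, 9, 11, 20, 33, 38, 27]
Partition 4: pivot=27 at index 4 -> [8, 9, 11, 20, 27, 38, 33]
Partition 5: pivot=33 at index 5 -> [8, 9, 11, 20, 27, 33, 38]


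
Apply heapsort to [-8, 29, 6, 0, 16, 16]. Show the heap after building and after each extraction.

Build heap: [29, 16, 16, 0, -8, 6]
Extract 29: [16, 6, 16, 0, -8, 29]
Extract 16: [16, 6, -8, 0, 16, 29]
Extract 16: [6, 0, -8, 16, 16, 29]
Extract 6: [0, -8, 6, 16, 16, 29]
Extract 0: [-8, 0, 6, 16, 16, 29]


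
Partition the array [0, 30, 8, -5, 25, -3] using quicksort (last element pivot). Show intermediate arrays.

Partition 1: pivot=-3 at index 1 -> [-5, -3, 8, 0, 25, 30]
Partition 2: pivot=30 at index 5 -> [-5, -3, 8, 0, 25, 30]
Partition 3: pivot=25 at index 4 -> [-5, -3, 8, 0, 25, 30]
Partition 4: pivot=0 at index 2 -> [-5, -3, 0, 8, 25, 30]


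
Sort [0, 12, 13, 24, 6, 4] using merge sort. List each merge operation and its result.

Divide and conquer:
  Merge [12] + [13] -> [12, 13]
  Merge [0] + [12, 13] -> [0, 12, 13]
  Merge [6] + [4] -> [4, 6]
  Merge [24] + [4, 6] -> [4, 6, 24]
  Merge [0, 12, 13] + [4, 6, 24] -> [0, 4, 6, 12, 13, 24]


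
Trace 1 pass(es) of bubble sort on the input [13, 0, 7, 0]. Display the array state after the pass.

After pass 1: [0, 7, 0, 13] (3 swaps)
Total swaps: 3


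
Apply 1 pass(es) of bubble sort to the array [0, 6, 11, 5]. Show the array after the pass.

After pass 1: [0, 6, 5, 11] (1 swaps)
Total swaps: 1


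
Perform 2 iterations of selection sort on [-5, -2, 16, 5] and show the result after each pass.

Pass 1: Select minimum -5 at index 0, swap -> [-5, -2, 16, 5]
Pass 2: Select minimum -2 at index 1, swap -> [-5, -2, 16, 5]


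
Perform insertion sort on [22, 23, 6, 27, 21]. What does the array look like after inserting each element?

First element 22 is already 'sorted'
Insert 23: shifted 0 elements -> [22, 23, 6, 27, 21]
Insert 6: shifted 2 elements -> [6, 22, 23, 27, 21]
Insert 27: shifted 0 elements -> [6, 22, 23, 27, 21]
Insert 21: shifted 3 elements -> [6, 21, 22, 23, 27]


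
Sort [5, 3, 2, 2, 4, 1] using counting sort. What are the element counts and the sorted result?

Count array: [0, 1, 2, 1, 1, 1]
(count[i] = number of elements equal to i)
Cumulative count: [0, 1, 3, 4, 5, 6]
Sorted: [1, 2, 2, 3, 4, 5]


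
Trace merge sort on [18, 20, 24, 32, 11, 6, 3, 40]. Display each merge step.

Divide and conquer:
  Merge [18] + [20] -> [18, 20]
  Merge [24] + [32] -> [24, 32]
  Merge [18, 20] + [24, 32] -> [18, 20, 24, 32]
  Merge [11] + [6] -> [6, 11]
  Merge [3] + [40] -> [3, 40]
  Merge [6, 11] + [3, 40] -> [3, 6, 11, 40]
  Merge [18, 20, 24, 32] + [3, 6, 11, 40] -> [3, 6, 11, 18, 20, 24, 32, 40]


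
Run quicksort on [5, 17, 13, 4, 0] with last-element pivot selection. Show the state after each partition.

Partition 1: pivot=0 at index 0 -> [0, 17, 13, 4, 5]
Partition 2: pivot=5 at index 2 -> [0, 4, 5, 17, 13]
Partition 3: pivot=13 at index 3 -> [0, 4, 5, 13, 17]


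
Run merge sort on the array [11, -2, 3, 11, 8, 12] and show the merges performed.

Divide and conquer:
  Merge [-2] + [3] -> [-2, 3]
  Merge [11] + [-2, 3] -> [-2, 3, 11]
  Merge [8] + [12] -> [8, 12]
  Merge [11] + [8, 12] -> [8, 11, 12]
  Merge [-2, 3, 11] + [8, 11, 12] -> [-2, 3, 8, 11, 11, 12]


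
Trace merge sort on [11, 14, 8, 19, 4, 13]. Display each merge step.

Divide and conquer:
  Merge [14] + [8] -> [8, 14]
  Merge [11] + [8, 14] -> [8, 11, 14]
  Merge [4] + [13] -> [4, 13]
  Merge [19] + [4, 13] -> [4, 13, 19]
  Merge [8, 11, 14] + [4, 13, 19] -> [4, 8, 11, 13, 14, 19]


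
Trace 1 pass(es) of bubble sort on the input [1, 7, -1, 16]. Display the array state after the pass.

After pass 1: [1, -1, 7, 16] (1 swaps)
Total swaps: 1


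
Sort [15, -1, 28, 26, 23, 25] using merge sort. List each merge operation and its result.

Divide and conquer:
  Merge [-1] + [28] -> [-1, 28]
  Merge [15] + [-1, 28] -> [-1, 15, 28]
  Merge [23] + [25] -> [23, 25]
  Merge [26] + [23, 25] -> [23, 25, 26]
  Merge [-1, 15, 28] + [23, 25, 26] -> [-1, 15, 23, 25, 26, 28]


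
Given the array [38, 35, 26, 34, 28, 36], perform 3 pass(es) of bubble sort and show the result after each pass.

After pass 1: [35, 26, 34, 28, 36, 38] (5 swaps)
After pass 2: [26, 34, 28, 35, 36, 38] (3 swaps)
After pass 3: [26, 28, 34, 35, 36, 38] (1 swaps)
Total swaps: 9


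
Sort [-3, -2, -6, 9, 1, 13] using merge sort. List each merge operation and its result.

Divide and conquer:
  Merge [-2] + [-6] -> [-6, -2]
  Merge [-3] + [-6, -2] -> [-6, -3, -2]
  Merge [1] + [13] -> [1, 13]
  Merge [9] + [1, 13] -> [1, 9, 13]
  Merge [-6, -3, -2] + [1, 9, 13] -> [-6, -3, -2, 1, 9, 13]


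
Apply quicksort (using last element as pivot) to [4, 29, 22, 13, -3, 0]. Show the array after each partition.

Partition 1: pivot=0 at index 1 -> [-3, 0, 22, 13, 4, 29]
Partition 2: pivot=29 at index 5 -> [-3, 0, 22, 13, 4, 29]
Partition 3: pivot=4 at index 2 -> [-3, 0, 4, 13, 22, 29]
Partition 4: pivot=22 at index 4 -> [-3, 0, 4, 13, 22, 29]


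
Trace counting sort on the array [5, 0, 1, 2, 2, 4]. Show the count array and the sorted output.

Count array: [1, 1, 2, 0, 1, 1]
(count[i] = number of elements equal to i)
Cumulative count: [1, 2, 4, 4, 5, 6]
Sorted: [0, 1, 2, 2, 4, 5]


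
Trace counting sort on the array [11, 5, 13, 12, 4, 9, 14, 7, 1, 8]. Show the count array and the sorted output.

Count array: [0, 1, 0, 0, 1, 1, 0, 1, 1, 1, 0, 1, 1, 1, 1]
(count[i] = number of elements equal to i)
Cumulative count: [0, 1, 1, 1, 2, 3, 3, 4, 5, 6, 6, 7, 8, 9, 10]
Sorted: [1, 4, 5, 7, 8, 9, 11, 12, 13, 14]


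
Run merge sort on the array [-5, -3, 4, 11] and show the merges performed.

Divide and conquer:
  Merge [-5] + [-3] -> [-5, -3]
  Merge [4] + [11] -> [4, 11]
  Merge [-5, -3] + [4, 11] -> [-5, -3, 4, 11]


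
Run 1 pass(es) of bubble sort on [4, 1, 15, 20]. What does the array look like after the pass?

After pass 1: [1, 4, 15, 20] (1 swaps)
Total swaps: 1


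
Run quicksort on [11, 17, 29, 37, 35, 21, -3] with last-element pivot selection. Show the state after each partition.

Partition 1: pivot=-3 at index 0 -> [-3, 17, 29, 37, 35, 21, 11]
Partition 2: pivot=11 at index 1 -> [-3, 11, 29, 37, 35, 21, 17]
Partition 3: pivot=17 at index 2 -> [-3, 11, 17, 37, 35, 21, 29]
Partition 4: pivot=29 at index 4 -> [-3, 11, 17, 21, 29, 37, 35]
Partition 5: pivot=35 at index 5 -> [-3, 11, 17, 21, 29, 35, 37]


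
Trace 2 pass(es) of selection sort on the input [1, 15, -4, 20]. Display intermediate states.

Pass 1: Select minimum -4 at index 2, swap -> [-4, 15, 1, 20]
Pass 2: Select minimum 1 at index 2, swap -> [-4, 1, 15, 20]


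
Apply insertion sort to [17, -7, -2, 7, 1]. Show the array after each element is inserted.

First element 17 is already 'sorted'
Insert -7: shifted 1 elements -> [-7, 17, -2, 7, 1]
Insert -2: shifted 1 elements -> [-7, -2, 17, 7, 1]
Insert 7: shifted 1 elements -> [-7, -2, 7, 17, 1]
Insert 1: shifted 2 elements -> [-7, -2, 1, 7, 17]


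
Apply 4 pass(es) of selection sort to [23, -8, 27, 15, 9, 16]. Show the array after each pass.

Pass 1: Select minimum -8 at index 1, swap -> [-8, 23, 27, 15, 9, 16]
Pass 2: Select minimum 9 at index 4, swap -> [-8, 9, 27, 15, 23, 16]
Pass 3: Select minimum 15 at index 3, swap -> [-8, 9, 15, 27, 23, 16]
Pass 4: Select minimum 16 at index 5, swap -> [-8, 9, 15, 16, 23, 27]


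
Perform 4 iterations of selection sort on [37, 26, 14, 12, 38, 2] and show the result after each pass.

Pass 1: Select minimum 2 at index 5, swap -> [2, 26, 14, 12, 38, 37]
Pass 2: Select minimum 12 at index 3, swap -> [2, 12, 14, 26, 38, 37]
Pass 3: Select minimum 14 at index 2, swap -> [2, 12, 14, 26, 38, 37]
Pass 4: Select minimum 26 at index 3, swap -> [2, 12, 14, 26, 38, 37]


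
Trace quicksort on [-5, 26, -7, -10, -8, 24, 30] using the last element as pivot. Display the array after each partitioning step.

Partition 1: pivot=30 at index 6 -> [-5, 26, -7, -10, -8, 24, 30]
Partition 2: pivot=24 at index 4 -> [-5, -7, -10, -8, 24, 26, 30]
Partition 3: pivot=-8 at index 1 -> [-10, -8, -5, -7, 24, 26, 30]
Partition 4: pivot=-7 at index 2 -> [-10, -8, -7, -5, 24, 26, 30]


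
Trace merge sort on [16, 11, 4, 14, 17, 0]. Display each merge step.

Divide and conquer:
  Merge [11] + [4] -> [4, 11]
  Merge [16] + [4, 11] -> [4, 11, 16]
  Merge [17] + [0] -> [0, 17]
  Merge [14] + [0, 17] -> [0, 14, 17]
  Merge [4, 11, 16] + [0, 14, 17] -> [0, 4, 11, 14, 16, 17]


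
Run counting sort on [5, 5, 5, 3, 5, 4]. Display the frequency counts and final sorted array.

Count array: [0, 0, 0, 1, 1, 4]
(count[i] = number of elements equal to i)
Cumulative count: [0, 0, 0, 1, 2, 6]
Sorted: [3, 4, 5, 5, 5, 5]


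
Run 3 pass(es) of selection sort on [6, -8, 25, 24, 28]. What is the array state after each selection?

Pass 1: Select minimum -8 at index 1, swap -> [-8, 6, 25, 24, 28]
Pass 2: Select minimum 6 at index 1, swap -> [-8, 6, 25, 24, 28]
Pass 3: Select minimum 24 at index 3, swap -> [-8, 6, 24, 25, 28]


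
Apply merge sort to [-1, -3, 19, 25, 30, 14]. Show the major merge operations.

Divide and conquer:
  Merge [-3] + [19] -> [-3, 19]
  Merge [-1] + [-3, 19] -> [-3, -1, 19]
  Merge [30] + [14] -> [14, 30]
  Merge [25] + [14, 30] -> [14, 25, 30]
  Merge [-3, -1, 19] + [14, 25, 30] -> [-3, -1, 14, 19, 25, 30]


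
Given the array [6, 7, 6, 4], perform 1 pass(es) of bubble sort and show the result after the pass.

After pass 1: [6, 6, 4, 7] (2 swaps)
Total swaps: 2


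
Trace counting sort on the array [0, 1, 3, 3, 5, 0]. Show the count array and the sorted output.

Count array: [2, 1, 0, 2, 0, 1]
(count[i] = number of elements equal to i)
Cumulative count: [2, 3, 3, 5, 5, 6]
Sorted: [0, 0, 1, 3, 3, 5]


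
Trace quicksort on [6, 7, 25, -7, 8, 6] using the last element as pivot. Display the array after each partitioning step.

Partition 1: pivot=6 at index 2 -> [6, -7, 6, 7, 8, 25]
Partition 2: pivot=-7 at index 0 -> [-7, 6, 6, 7, 8, 25]
Partition 3: pivot=25 at index 5 -> [-7, 6, 6, 7, 8, 25]
Partition 4: pivot=8 at index 4 -> [-7, 6, 6, 7, 8, 25]


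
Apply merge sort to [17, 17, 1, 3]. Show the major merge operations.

Divide and conquer:
  Merge [17] + [17] -> [17, 17]
  Merge [1] + [3] -> [1, 3]
  Merge [17, 17] + [1, 3] -> [1, 3, 17, 17]


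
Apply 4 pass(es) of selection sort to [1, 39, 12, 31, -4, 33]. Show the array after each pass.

Pass 1: Select minimum -4 at index 4, swap -> [-4, 39, 12, 31, 1, 33]
Pass 2: Select minimum 1 at index 4, swap -> [-4, 1, 12, 31, 39, 33]
Pass 3: Select minimum 12 at index 2, swap -> [-4, 1, 12, 31, 39, 33]
Pass 4: Select minimum 31 at index 3, swap -> [-4, 1, 12, 31, 39, 33]


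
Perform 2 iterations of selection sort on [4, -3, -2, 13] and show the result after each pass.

Pass 1: Select minimum -3 at index 1, swap -> [-3, 4, -2, 13]
Pass 2: Select minimum -2 at index 2, swap -> [-3, -2, 4, 13]


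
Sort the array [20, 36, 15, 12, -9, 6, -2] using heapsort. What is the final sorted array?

Build heap: [36, 20, 15, 12, -9, 6, -2]
Extract 36: [20, 12, 15, -2, -9, 6, 36]
Extract 20: [15, 12, 6, -2, -9, 20, 36]
Extract 15: [12, -2, 6, -9, 15, 20, 36]
Extract 12: [6, -2, -9, 12, 15, 20, 36]
Extract 6: [-2, -9, 6, 12, 15, 20, 36]
Extract -2: [-9, -2, 6, 12, 15, 20, 36]


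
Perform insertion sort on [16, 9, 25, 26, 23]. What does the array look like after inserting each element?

First element 16 is already 'sorted'
Insert 9: shifted 1 elements -> [9, 16, 25, 26, 23]
Insert 25: shifted 0 elements -> [9, 16, 25, 26, 23]
Insert 26: shifted 0 elements -> [9, 16, 25, 26, 23]
Insert 23: shifted 2 elements -> [9, 16, 23, 25, 26]


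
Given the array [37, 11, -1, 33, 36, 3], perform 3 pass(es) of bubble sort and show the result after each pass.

After pass 1: [11, -1, 33, 36, 3, 37] (5 swaps)
After pass 2: [-1, 11, 33, 3, 36, 37] (2 swaps)
After pass 3: [-1, 11, 3, 33, 36, 37] (1 swaps)
Total swaps: 8


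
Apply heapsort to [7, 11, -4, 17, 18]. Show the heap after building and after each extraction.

Build heap: [18, 17, -4, 7, 11]
Extract 18: [17, 11, -4, 7, 18]
Extract 17: [11, 7, -4, 17, 18]
Extract 11: [7, -4, 11, 17, 18]
Extract 7: [-4, 7, 11, 17, 18]


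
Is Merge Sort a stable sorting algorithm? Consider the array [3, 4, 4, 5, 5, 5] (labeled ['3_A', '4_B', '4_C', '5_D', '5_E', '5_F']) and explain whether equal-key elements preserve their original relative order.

Trace Merge Sort on the labeled array (the key is the number; the letter only tracks identity):
  Merge [4_B] + [4_C] -> [4_B, 4_C]
  Merge [3_A] + [4_B, 4_C] -> [3_A, 4_B, 4_C]
  Merge [5_E] + [5_F] -> [5_E, 5_F]
  Merge [5_D] + [5_E, 5_F] -> [5_D, 5_E, 5_F]
  Merge [3_A, 4_B, 4_C] + [5_D, 5_E, 5_F] -> [3_A, 4_B, 4_C, 5_D, 5_E, 5_F]
Final order: [3_A, 4_B, 4_C, 5_D, 5_E, 5_F]
Equal keys:
  value 4: originally 4_B, 4_C; after sorting 4_B, 4_C -> order preserved
  value 5: originally 5_D, 5_E, 5_F; after sorting 5_D, 5_E, 5_F -> order preserved
All equal keys kept their original relative order. Merge Sort is stable: when the heads of the two halves are equal the merge takes from the left half first.
Answer: Stable


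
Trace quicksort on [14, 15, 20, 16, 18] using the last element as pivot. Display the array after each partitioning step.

Partition 1: pivot=18 at index 3 -> [14, 15, 16, 18, 20]
Partition 2: pivot=16 at index 2 -> [14, 15, 16, 18, 20]
Partition 3: pivot=15 at index 1 -> [14, 15, 16, 18, 20]


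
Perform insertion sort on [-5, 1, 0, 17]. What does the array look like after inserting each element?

First element -5 is already 'sorted'
Insert 1: shifted 0 elements -> [-5, 1, 0, 17]
Insert 0: shifted 1 elements -> [-5, 0, 1, 17]
Insert 17: shifted 0 elements -> [-5, 0, 1, 17]


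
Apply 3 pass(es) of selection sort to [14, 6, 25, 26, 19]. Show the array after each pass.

Pass 1: Select minimum 6 at index 1, swap -> [6, 14, 25, 26, 19]
Pass 2: Select minimum 14 at index 1, swap -> [6, 14, 25, 26, 19]
Pass 3: Select minimum 19 at index 4, swap -> [6, 14, 19, 26, 25]


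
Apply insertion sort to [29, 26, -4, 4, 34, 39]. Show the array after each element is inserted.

First element 29 is already 'sorted'
Insert 26: shifted 1 elements -> [26, 29, -4, 4, 34, 39]
Insert -4: shifted 2 elements -> [-4, 26, 29, 4, 34, 39]
Insert 4: shifted 2 elements -> [-4, 4, 26, 29, 34, 39]
Insert 34: shifted 0 elements -> [-4, 4, 26, 29, 34, 39]
Insert 39: shifted 0 elements -> [-4, 4, 26, 29, 34, 39]


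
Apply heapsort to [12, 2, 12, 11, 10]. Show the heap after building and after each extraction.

Build heap: [12, 11, 12, 2, 10]
Extract 12: [12, 11, 10, 2, 12]
Extract 12: [11, 2, 10, 12, 12]
Extract 11: [10, 2, 11, 12, 12]
Extract 10: [2, 10, 11, 12, 12]


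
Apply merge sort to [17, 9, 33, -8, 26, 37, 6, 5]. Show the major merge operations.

Divide and conquer:
  Merge [17] + [9] -> [9, 17]
  Merge [33] + [-8] -> [-8, 33]
  Merge [9, 17] + [-8, 33] -> [-8, 9, 17, 33]
  Merge [26] + [37] -> [26, 37]
  Merge [6] + [5] -> [5, 6]
  Merge [26, 37] + [5, 6] -> [5, 6, 26, 37]
  Merge [-8, 9, 17, 33] + [5, 6, 26, 37] -> [-8, 5, 6, 9, 17, 26, 33, 37]


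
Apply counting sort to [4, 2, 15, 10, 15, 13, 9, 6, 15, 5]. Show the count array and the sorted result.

Count array: [0, 0, 1, 0, 1, 1, 1, 0, 0, 1, 1, 0, 0, 1, 0, 3]
(count[i] = number of elements equal to i)
Cumulative count: [0, 0, 1, 1, 2, 3, 4, 4, 4, 5, 6, 6, 6, 7, 7, 10]
Sorted: [2, 4, 5, 6, 9, 10, 13, 15, 15, 15]


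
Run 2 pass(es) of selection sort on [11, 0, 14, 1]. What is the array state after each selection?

Pass 1: Select minimum 0 at index 1, swap -> [0, 11, 14, 1]
Pass 2: Select minimum 1 at index 3, swap -> [0, 1, 14, 11]


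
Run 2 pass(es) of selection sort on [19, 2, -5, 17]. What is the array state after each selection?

Pass 1: Select minimum -5 at index 2, swap -> [-5, 2, 19, 17]
Pass 2: Select minimum 2 at index 1, swap -> [-5, 2, 19, 17]


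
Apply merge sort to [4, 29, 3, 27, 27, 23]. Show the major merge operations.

Divide and conquer:
  Merge [29] + [3] -> [3, 29]
  Merge [4] + [3, 29] -> [3, 4, 29]
  Merge [27] + [23] -> [23, 27]
  Merge [27] + [23, 27] -> [23, 27, 27]
  Merge [3, 4, 29] + [23, 27, 27] -> [3, 4, 23, 27, 27, 29]


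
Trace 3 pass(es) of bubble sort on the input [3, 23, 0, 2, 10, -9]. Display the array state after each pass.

After pass 1: [3, 0, 2, 10, -9, 23] (4 swaps)
After pass 2: [0, 2, 3, -9, 10, 23] (3 swaps)
After pass 3: [0, 2, -9, 3, 10, 23] (1 swaps)
Total swaps: 8


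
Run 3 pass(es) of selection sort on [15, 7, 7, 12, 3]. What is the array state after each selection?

Pass 1: Select minimum 3 at index 4, swap -> [3, 7, 7, 12, 15]
Pass 2: Select minimum 7 at index 1, swap -> [3, 7, 7, 12, 15]
Pass 3: Select minimum 7 at index 2, swap -> [3, 7, 7, 12, 15]


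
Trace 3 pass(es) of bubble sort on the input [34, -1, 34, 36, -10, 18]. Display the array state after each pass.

After pass 1: [-1, 34, 34, -10, 18, 36] (3 swaps)
After pass 2: [-1, 34, -10, 18, 34, 36] (2 swaps)
After pass 3: [-1, -10, 18, 34, 34, 36] (2 swaps)
Total swaps: 7


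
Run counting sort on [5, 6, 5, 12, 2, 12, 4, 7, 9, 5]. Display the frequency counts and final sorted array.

Count array: [0, 0, 1, 0, 1, 3, 1, 1, 0, 1, 0, 0, 2]
(count[i] = number of elements equal to i)
Cumulative count: [0, 0, 1, 1, 2, 5, 6, 7, 7, 8, 8, 8, 10]
Sorted: [2, 4, 5, 5, 5, 6, 7, 9, 12, 12]


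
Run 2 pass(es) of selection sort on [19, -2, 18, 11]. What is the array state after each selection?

Pass 1: Select minimum -2 at index 1, swap -> [-2, 19, 18, 11]
Pass 2: Select minimum 11 at index 3, swap -> [-2, 11, 18, 19]


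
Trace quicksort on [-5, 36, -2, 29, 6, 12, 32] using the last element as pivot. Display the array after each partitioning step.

Partition 1: pivot=32 at index 5 -> [-5, -2, 29, 6, 12, 32, 36]
Partition 2: pivot=12 at index 3 -> [-5, -2, 6, 12, 29, 32, 36]
Partition 3: pivot=6 at index 2 -> [-5, -2, 6, 12, 29, 32, 36]
Partition 4: pivot=-2 at index 1 -> [-5, -2, 6, 12, 29, 32, 36]


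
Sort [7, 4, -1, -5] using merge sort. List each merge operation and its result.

Divide and conquer:
  Merge [7] + [4] -> [4, 7]
  Merge [-1] + [-5] -> [-5, -1]
  Merge [4, 7] + [-5, -1] -> [-5, -1, 4, 7]


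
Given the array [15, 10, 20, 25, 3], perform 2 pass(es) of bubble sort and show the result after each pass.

After pass 1: [10, 15, 20, 3, 25] (2 swaps)
After pass 2: [10, 15, 3, 20, 25] (1 swaps)
Total swaps: 3


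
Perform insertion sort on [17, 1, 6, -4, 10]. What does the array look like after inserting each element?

First element 17 is already 'sorted'
Insert 1: shifted 1 elements -> [1, 17, 6, -4, 10]
Insert 6: shifted 1 elements -> [1, 6, 17, -4, 10]
Insert -4: shifted 3 elements -> [-4, 1, 6, 17, 10]
Insert 10: shifted 1 elements -> [-4, 1, 6, 10, 17]


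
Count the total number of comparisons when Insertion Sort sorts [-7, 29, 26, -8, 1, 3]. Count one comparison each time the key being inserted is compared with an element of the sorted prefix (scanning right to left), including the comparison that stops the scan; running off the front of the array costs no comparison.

Insert 29: -7 <= 29 (stop) = 1 comparison(s) -> [-7, 29, 26, -8, 1, 3]
Insert 26: 29 > 26 (shift), -7 <= 26 (stop) = 2 comparison(s) -> [-7, 26, 29, -8, 1, 3]
Insert -8: 29 > -8 (shift), 26 > -8 (shift), -7 > -8 (shift), reached front = 3 comparison(s) -> [-8, -7, 26, 29, 1, 3]
Insert 1: 29 > 1 (shift), 26 > 1 (shift), -7 <= 1 (stop) = 3 comparison(s) -> [-8, -7, 1, 26, 29, 3]
Insert 3: 29 > 3 (shift), 26 > 3 (shift), 1 <= 3 (stop) = 3 comparison(s) -> [-8, -7, 1, 3, 26, 29]
Total comparisons: 1 + 2 + 3 + 3 + 3 = 12


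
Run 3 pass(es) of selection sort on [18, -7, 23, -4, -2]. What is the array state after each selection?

Pass 1: Select minimum -7 at index 1, swap -> [-7, 18, 23, -4, -2]
Pass 2: Select minimum -4 at index 3, swap -> [-7, -4, 23, 18, -2]
Pass 3: Select minimum -2 at index 4, swap -> [-7, -4, -2, 18, 23]


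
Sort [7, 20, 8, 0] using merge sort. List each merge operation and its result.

Divide and conquer:
  Merge [7] + [20] -> [7, 20]
  Merge [8] + [0] -> [0, 8]
  Merge [7, 20] + [0, 8] -> [0, 7, 8, 20]


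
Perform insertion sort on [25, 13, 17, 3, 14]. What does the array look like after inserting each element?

First element 25 is already 'sorted'
Insert 13: shifted 1 elements -> [13, 25, 17, 3, 14]
Insert 17: shifted 1 elements -> [13, 17, 25, 3, 14]
Insert 3: shifted 3 elements -> [3, 13, 17, 25, 14]
Insert 14: shifted 2 elements -> [3, 13, 14, 17, 25]


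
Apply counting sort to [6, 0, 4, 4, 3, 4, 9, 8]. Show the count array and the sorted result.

Count array: [1, 0, 0, 1, 3, 0, 1, 0, 1, 1]
(count[i] = number of elements equal to i)
Cumulative count: [1, 1, 1, 2, 5, 5, 6, 6, 7, 8]
Sorted: [0, 3, 4, 4, 4, 6, 8, 9]


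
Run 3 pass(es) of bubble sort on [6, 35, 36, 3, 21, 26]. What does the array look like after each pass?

After pass 1: [6, 35, 3, 21, 26, 36] (3 swaps)
After pass 2: [6, 3, 21, 26, 35, 36] (3 swaps)
After pass 3: [3, 6, 21, 26, 35, 36] (1 swaps)
Total swaps: 7


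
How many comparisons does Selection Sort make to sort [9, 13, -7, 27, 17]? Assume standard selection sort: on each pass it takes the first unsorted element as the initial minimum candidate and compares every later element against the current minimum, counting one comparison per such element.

Pass 1: scan indices 1..4 for the minimum = 4 comparison(s); min is -7, place at index 0 -> [-7, 13, 9, 27, 17]
Pass 2: scan indices 2..4 for the minimum = 3 comparison(s); min is 9, place at index 1 -> [-7, 9, 13, 27, 17]
Pass 3: scan indices 3..4 for the minimum = 2 comparison(s); min is 13, place at index 2 -> [-7, 9, 13, 27, 17]
Pass 4: scan indices 4..4 for the minimum = 1 comparison(s); min is 17, place at index 3 -> [-7, 9, 13, 17, 27]
Selection sort always scans the whole unsorted suffix, so the count is (n-1) + (n-2) + ... + 1 = n(n-1)/2 = 5*4/2 = 10 regardless of the input order.
Total comparisons: 4 + 3 + 2 + 1 = 10


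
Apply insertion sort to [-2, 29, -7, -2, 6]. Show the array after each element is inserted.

First element -2 is already 'sorted'
Insert 29: shifted 0 elements -> [-2, 29, -7, -2, 6]
Insert -7: shifted 2 elements -> [-7, -2, 29, -2, 6]
Insert -2: shifted 1 elements -> [-7, -2, -2, 29, 6]
Insert 6: shifted 1 elements -> [-7, -2, -2, 6, 29]


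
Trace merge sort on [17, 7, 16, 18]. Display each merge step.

Divide and conquer:
  Merge [17] + [7] -> [7, 17]
  Merge [16] + [18] -> [16, 18]
  Merge [7, 17] + [16, 18] -> [7, 16, 17, 18]


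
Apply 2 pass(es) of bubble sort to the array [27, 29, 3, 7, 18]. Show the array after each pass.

After pass 1: [27, 3, 7, 18, 29] (3 swaps)
After pass 2: [3, 7, 18, 27, 29] (3 swaps)
Total swaps: 6


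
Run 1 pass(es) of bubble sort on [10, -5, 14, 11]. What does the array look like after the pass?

After pass 1: [-5, 10, 11, 14] (2 swaps)
Total swaps: 2


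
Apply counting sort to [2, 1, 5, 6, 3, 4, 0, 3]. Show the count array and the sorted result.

Count array: [1, 1, 1, 2, 1, 1, 1]
(count[i] = number of elements equal to i)
Cumulative count: [1, 2, 3, 5, 6, 7, 8]
Sorted: [0, 1, 2, 3, 3, 4, 5, 6]


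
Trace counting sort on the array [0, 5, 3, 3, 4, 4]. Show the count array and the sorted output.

Count array: [1, 0, 0, 2, 2, 1]
(count[i] = number of elements equal to i)
Cumulative count: [1, 1, 1, 3, 5, 6]
Sorted: [0, 3, 3, 4, 4, 5]


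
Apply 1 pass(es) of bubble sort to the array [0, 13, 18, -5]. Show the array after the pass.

After pass 1: [0, 13, -5, 18] (1 swaps)
Total swaps: 1


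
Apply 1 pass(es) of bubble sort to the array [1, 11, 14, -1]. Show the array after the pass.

After pass 1: [1, 11, -1, 14] (1 swaps)
Total swaps: 1


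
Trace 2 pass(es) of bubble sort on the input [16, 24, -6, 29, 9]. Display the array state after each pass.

After pass 1: [16, -6, 24, 9, 29] (2 swaps)
After pass 2: [-6, 16, 9, 24, 29] (2 swaps)
Total swaps: 4


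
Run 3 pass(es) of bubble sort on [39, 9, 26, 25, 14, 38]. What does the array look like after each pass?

After pass 1: [9, 26, 25, 14, 38, 39] (5 swaps)
After pass 2: [9, 25, 14, 26, 38, 39] (2 swaps)
After pass 3: [9, 14, 25, 26, 38, 39] (1 swaps)
Total swaps: 8


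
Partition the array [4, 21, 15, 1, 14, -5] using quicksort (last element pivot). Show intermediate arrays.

Partition 1: pivot=-5 at index 0 -> [-5, 21, 15, 1, 14, 4]
Partition 2: pivot=4 at index 2 -> [-5, 1, 4, 21, 14, 15]
Partition 3: pivot=15 at index 4 -> [-5, 1, 4, 14, 15, 21]


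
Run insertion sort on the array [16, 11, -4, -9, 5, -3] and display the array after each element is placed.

First element 16 is already 'sorted'
Insert 11: shifted 1 elements -> [11, 16, -4, -9, 5, -3]
Insert -4: shifted 2 elements -> [-4, 11, 16, -9, 5, -3]
Insert -9: shifted 3 elements -> [-9, -4, 11, 16, 5, -3]
Insert 5: shifted 2 elements -> [-9, -4, 5, 11, 16, -3]
Insert -3: shifted 3 elements -> [-9, -4, -3, 5, 11, 16]


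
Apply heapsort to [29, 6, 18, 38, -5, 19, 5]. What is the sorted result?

Build heap: [38, 29, 19, 6, -5, 18, 5]
Extract 38: [29, 6, 19, 5, -5, 18, 38]
Extract 29: [19, 6, 18, 5, -5, 29, 38]
Extract 19: [18, 6, -5, 5, 19, 29, 38]
Extract 18: [6, 5, -5, 18, 19, 29, 38]
Extract 6: [5, -5, 6, 18, 19, 29, 38]
Extract 5: [-5, 5, 6, 18, 19, 29, 38]


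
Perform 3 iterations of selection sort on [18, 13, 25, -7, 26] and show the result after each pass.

Pass 1: Select minimum -7 at index 3, swap -> [-7, 13, 25, 18, 26]
Pass 2: Select minimum 13 at index 1, swap -> [-7, 13, 25, 18, 26]
Pass 3: Select minimum 18 at index 3, swap -> [-7, 13, 18, 25, 26]


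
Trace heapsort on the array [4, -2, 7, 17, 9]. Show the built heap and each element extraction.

Build heap: [17, 9, 7, -2, 4]
Extract 17: [9, 4, 7, -2, 17]
Extract 9: [7, 4, -2, 9, 17]
Extract 7: [4, -2, 7, 9, 17]
Extract 4: [-2, 4, 7, 9, 17]


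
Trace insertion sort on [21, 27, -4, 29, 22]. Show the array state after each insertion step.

First element 21 is already 'sorted'
Insert 27: shifted 0 elements -> [21, 27, -4, 29, 22]
Insert -4: shifted 2 elements -> [-4, 21, 27, 29, 22]
Insert 29: shifted 0 elements -> [-4, 21, 27, 29, 22]
Insert 22: shifted 2 elements -> [-4, 21, 22, 27, 29]


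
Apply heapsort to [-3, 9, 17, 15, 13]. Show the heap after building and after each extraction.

Build heap: [17, 15, -3, 9, 13]
Extract 17: [15, 13, -3, 9, 17]
Extract 15: [13, 9, -3, 15, 17]
Extract 13: [9, -3, 13, 15, 17]
Extract 9: [-3, 9, 13, 15, 17]


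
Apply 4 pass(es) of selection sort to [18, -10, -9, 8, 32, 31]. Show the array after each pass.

Pass 1: Select minimum -10 at index 1, swap -> [-10, 18, -9, 8, 32, 31]
Pass 2: Select minimum -9 at index 2, swap -> [-10, -9, 18, 8, 32, 31]
Pass 3: Select minimum 8 at index 3, swap -> [-10, -9, 8, 18, 32, 31]
Pass 4: Select minimum 18 at index 3, swap -> [-10, -9, 8, 18, 32, 31]


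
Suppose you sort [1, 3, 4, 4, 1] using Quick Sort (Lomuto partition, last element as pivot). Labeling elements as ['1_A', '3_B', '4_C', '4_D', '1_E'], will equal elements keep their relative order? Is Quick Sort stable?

Trace Quick Sort on the labeled array (the key is the number; the letter only tracks identity):
  Partition indices 0..4 around pivot 1_E -> [1_A, 1_E, 4_C, 4_D, 3_B]
  Partition indices 2..4 around pivot 3_B -> [1_A, 1_E, 3_B, 4_D, 4_C]
  Partition indices 3..4 around pivot 4_C -> [1_A, 1_E, 3_B, 4_D, 4_C]
Final order: [1_A, 1_E, 3_B, 4_D, 4_C]
Equal keys:
  value 1: originally 1_A, 1_E; after sorting 1_A, 1_E -> order preserved
  value 4: originally 4_C, 4_D; after sorting 4_D, 4_C -> order changed
Equal keys were reordered, so Quick Sort is not stable: partition swaps elements across long distances and can reorder equal keys. (One such input is enough; an unstable sort may happen to preserve order on other inputs, but it gives no guarantee.)
Answer: Not stable


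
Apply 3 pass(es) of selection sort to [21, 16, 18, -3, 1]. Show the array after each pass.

Pass 1: Select minimum -3 at index 3, swap -> [-3, 16, 18, 21, 1]
Pass 2: Select minimum 1 at index 4, swap -> [-3, 1, 18, 21, 16]
Pass 3: Select minimum 16 at index 4, swap -> [-3, 1, 16, 21, 18]


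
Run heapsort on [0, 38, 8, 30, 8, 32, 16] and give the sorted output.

Build heap: [38, 30, 32, 0, 8, 8, 16]
Extract 38: [32, 30, 16, 0, 8, 8, 38]
Extract 32: [30, 8, 16, 0, 8, 32, 38]
Extract 30: [16, 8, 8, 0, 30, 32, 38]
Extract 16: [8, 0, 8, 16, 30, 32, 38]
Extract 8: [8, 0, 8, 16, 30, 32, 38]
Extract 8: [0, 8, 8, 16, 30, 32, 38]


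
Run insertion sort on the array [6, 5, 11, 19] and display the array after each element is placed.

First element 6 is already 'sorted'
Insert 5: shifted 1 elements -> [5, 6, 11, 19]
Insert 11: shifted 0 elements -> [5, 6, 11, 19]
Insert 19: shifted 0 elements -> [5, 6, 11, 19]


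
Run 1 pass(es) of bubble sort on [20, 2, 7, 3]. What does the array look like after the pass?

After pass 1: [2, 7, 3, 20] (3 swaps)
Total swaps: 3


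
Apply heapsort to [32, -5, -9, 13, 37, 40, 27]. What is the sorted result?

Build heap: [40, 37, 32, 13, -5, -9, 27]
Extract 40: [37, 27, 32, 13, -5, -9, 40]
Extract 37: [32, 27, -9, 13, -5, 37, 40]
Extract 32: [27, 13, -9, -5, 32, 37, 40]
Extract 27: [13, -5, -9, 27, 32, 37, 40]
Extract 13: [-5, -9, 13, 27, 32, 37, 40]
Extract -5: [-9, -5, 13, 27, 32, 37, 40]


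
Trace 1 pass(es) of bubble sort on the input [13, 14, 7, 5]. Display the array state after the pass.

After pass 1: [13, 7, 5, 14] (2 swaps)
Total swaps: 2


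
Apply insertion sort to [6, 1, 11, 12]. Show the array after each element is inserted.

First element 6 is already 'sorted'
Insert 1: shifted 1 elements -> [1, 6, 11, 12]
Insert 11: shifted 0 elements -> [1, 6, 11, 12]
Insert 12: shifted 0 elements -> [1, 6, 11, 12]


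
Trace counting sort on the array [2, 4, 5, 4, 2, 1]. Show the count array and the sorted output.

Count array: [0, 1, 2, 0, 2, 1]
(count[i] = number of elements equal to i)
Cumulative count: [0, 1, 3, 3, 5, 6]
Sorted: [1, 2, 2, 4, 4, 5]


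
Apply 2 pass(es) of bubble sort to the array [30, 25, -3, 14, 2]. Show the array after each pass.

After pass 1: [25, -3, 14, 2, 30] (4 swaps)
After pass 2: [-3, 14, 2, 25, 30] (3 swaps)
Total swaps: 7


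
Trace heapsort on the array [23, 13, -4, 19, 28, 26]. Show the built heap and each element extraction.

Build heap: [28, 23, 26, 19, 13, -4]
Extract 28: [26, 23, -4, 19, 13, 28]
Extract 26: [23, 19, -4, 13, 26, 28]
Extract 23: [19, 13, -4, 23, 26, 28]
Extract 19: [13, -4, 19, 23, 26, 28]
Extract 13: [-4, 13, 19, 23, 26, 28]


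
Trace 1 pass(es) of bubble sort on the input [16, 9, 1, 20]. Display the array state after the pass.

After pass 1: [9, 1, 16, 20] (2 swaps)
Total swaps: 2


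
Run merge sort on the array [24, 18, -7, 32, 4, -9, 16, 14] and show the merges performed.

Divide and conquer:
  Merge [24] + [18] -> [18, 24]
  Merge [-7] + [32] -> [-7, 32]
  Merge [18, 24] + [-7, 32] -> [-7, 18, 24, 32]
  Merge [4] + [-9] -> [-9, 4]
  Merge [16] + [14] -> [14, 16]
  Merge [-9, 4] + [14, 16] -> [-9, 4, 14, 16]
  Merge [-7, 18, 24, 32] + [-9, 4, 14, 16] -> [-9, -7, 4, 14, 16, 18, 24, 32]


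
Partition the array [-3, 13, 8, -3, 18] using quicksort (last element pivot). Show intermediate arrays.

Partition 1: pivot=18 at index 4 -> [-3, 13, 8, -3, 18]
Partition 2: pivot=-3 at index 1 -> [-3, -3, 8, 13, 18]
Partition 3: pivot=13 at index 3 -> [-3, -3, 8, 13, 18]


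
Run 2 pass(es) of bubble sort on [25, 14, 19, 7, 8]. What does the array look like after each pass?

After pass 1: [14, 19, 7, 8, 25] (4 swaps)
After pass 2: [14, 7, 8, 19, 25] (2 swaps)
Total swaps: 6


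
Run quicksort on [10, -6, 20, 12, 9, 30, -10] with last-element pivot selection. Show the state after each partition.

Partition 1: pivot=-10 at index 0 -> [-10, -6, 20, 12, 9, 30, 10]
Partition 2: pivot=10 at index 3 -> [-10, -6, 9, 10, 20, 30, 12]
Partition 3: pivot=9 at index 2 -> [-10, -6, 9, 10, 20, 30, 12]
Partition 4: pivot=12 at index 4 -> [-10, -6, 9, 10, 12, 30, 20]
Partition 5: pivot=20 at index 5 -> [-10, -6, 9, 10, 12, 20, 30]


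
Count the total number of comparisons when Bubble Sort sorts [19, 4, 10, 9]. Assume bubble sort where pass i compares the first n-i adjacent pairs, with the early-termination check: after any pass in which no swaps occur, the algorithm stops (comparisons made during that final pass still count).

Pass 1: compare adjacent pairs (0,1)..(2,3) = 3 comparison(s), 3 swap(s) -> [4, 10, 9, 19]
Pass 2: compare adjacent pairs (0,1)..(1,2) = 2 comparison(s), 1 swap(s) -> [4, 9, 10, 19]
Pass 3: compare adjacent pairs (0,1)..(0,1) = 1 comparison(s), 0 swap(s) -> [4, 9, 10, 19]
No swaps in this pass, so bubble sort stops here.
Total comparisons: 3 + 2 + 1 = 6


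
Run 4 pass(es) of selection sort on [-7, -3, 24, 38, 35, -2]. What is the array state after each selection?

Pass 1: Select minimum -7 at index 0, swap -> [-7, -3, 24, 38, 35, -2]
Pass 2: Select minimum -3 at index 1, swap -> [-7, -3, 24, 38, 35, -2]
Pass 3: Select minimum -2 at index 5, swap -> [-7, -3, -2, 38, 35, 24]
Pass 4: Select minimum 24 at index 5, swap -> [-7, -3, -2, 24, 35, 38]


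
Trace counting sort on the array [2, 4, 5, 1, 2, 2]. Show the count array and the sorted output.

Count array: [0, 1, 3, 0, 1, 1]
(count[i] = number of elements equal to i)
Cumulative count: [0, 1, 4, 4, 5, 6]
Sorted: [1, 2, 2, 2, 4, 5]


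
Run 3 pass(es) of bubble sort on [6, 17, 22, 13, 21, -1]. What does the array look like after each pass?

After pass 1: [6, 17, 13, 21, -1, 22] (3 swaps)
After pass 2: [6, 13, 17, -1, 21, 22] (2 swaps)
After pass 3: [6, 13, -1, 17, 21, 22] (1 swaps)
Total swaps: 6


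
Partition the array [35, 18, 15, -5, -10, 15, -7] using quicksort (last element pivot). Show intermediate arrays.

Partition 1: pivot=-7 at index 1 -> [-10, -7, 15, -5, 35, 15, 18]
Partition 2: pivot=18 at index 5 -> [-10, -7, 15, -5, 15, 18, 35]
Partition 3: pivot=15 at index 4 -> [-10, -7, 15, -5, 15, 18, 35]
Partition 4: pivot=-5 at index 2 -> [-10, -7, -5, 15, 15, 18, 35]


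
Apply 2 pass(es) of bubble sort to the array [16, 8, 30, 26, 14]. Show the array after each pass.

After pass 1: [8, 16, 26, 14, 30] (3 swaps)
After pass 2: [8, 16, 14, 26, 30] (1 swaps)
Total swaps: 4


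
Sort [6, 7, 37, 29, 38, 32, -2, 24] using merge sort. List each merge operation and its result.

Divide and conquer:
  Merge [6] + [7] -> [6, 7]
  Merge [37] + [29] -> [29, 37]
  Merge [6, 7] + [29, 37] -> [6, 7, 29, 37]
  Merge [38] + [32] -> [32, 38]
  Merge [-2] + [24] -> [-2, 24]
  Merge [32, 38] + [-2, 24] -> [-2, 24, 32, 38]
  Merge [6, 7, 29, 37] + [-2, 24, 32, 38] -> [-2, 6, 7, 24, 29, 32, 37, 38]


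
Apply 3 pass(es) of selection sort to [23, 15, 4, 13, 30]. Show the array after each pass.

Pass 1: Select minimum 4 at index 2, swap -> [4, 15, 23, 13, 30]
Pass 2: Select minimum 13 at index 3, swap -> [4, 13, 23, 15, 30]
Pass 3: Select minimum 15 at index 3, swap -> [4, 13, 15, 23, 30]


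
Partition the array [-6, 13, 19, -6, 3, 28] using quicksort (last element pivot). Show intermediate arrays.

Partition 1: pivot=28 at index 5 -> [-6, 13, 19, -6, 3, 28]
Partition 2: pivot=3 at index 2 -> [-6, -6, 3, 13, 19, 28]
Partition 3: pivot=-6 at index 1 -> [-6, -6, 3, 13, 19, 28]
Partition 4: pivot=19 at index 4 -> [-6, -6, 3, 13, 19, 28]


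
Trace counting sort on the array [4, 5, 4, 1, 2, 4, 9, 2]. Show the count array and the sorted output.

Count array: [0, 1, 2, 0, 3, 1, 0, 0, 0, 1]
(count[i] = number of elements equal to i)
Cumulative count: [0, 1, 3, 3, 6, 7, 7, 7, 7, 8]
Sorted: [1, 2, 2, 4, 4, 4, 5, 9]


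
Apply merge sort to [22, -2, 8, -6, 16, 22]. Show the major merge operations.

Divide and conquer:
  Merge [-2] + [8] -> [-2, 8]
  Merge [22] + [-2, 8] -> [-2, 8, 22]
  Merge [16] + [22] -> [16, 22]
  Merge [-6] + [16, 22] -> [-6, 16, 22]
  Merge [-2, 8, 22] + [-6, 16, 22] -> [-6, -2, 8, 16, 22, 22]


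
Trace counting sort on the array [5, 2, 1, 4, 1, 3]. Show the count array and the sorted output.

Count array: [0, 2, 1, 1, 1, 1]
(count[i] = number of elements equal to i)
Cumulative count: [0, 2, 3, 4, 5, 6]
Sorted: [1, 1, 2, 3, 4, 5]


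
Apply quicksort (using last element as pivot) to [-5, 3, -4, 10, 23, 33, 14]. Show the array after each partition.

Partition 1: pivot=14 at index 4 -> [-5, 3, -4, 10, 14, 33, 23]
Partition 2: pivot=10 at index 3 -> [-5, 3, -4, 10, 14, 33, 23]
Partition 3: pivot=-4 at index 1 -> [-5, -4, 3, 10, 14, 33, 23]
Partition 4: pivot=23 at index 5 -> [-5, -4, 3, 10, 14, 23, 33]


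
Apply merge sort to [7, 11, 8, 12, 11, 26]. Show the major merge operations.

Divide and conquer:
  Merge [11] + [8] -> [8, 11]
  Merge [7] + [8, 11] -> [7, 8, 11]
  Merge [11] + [26] -> [11, 26]
  Merge [12] + [11, 26] -> [11, 12, 26]
  Merge [7, 8, 11] + [11, 12, 26] -> [7, 8, 11, 11, 12, 26]


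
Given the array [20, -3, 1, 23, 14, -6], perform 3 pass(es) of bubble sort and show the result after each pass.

After pass 1: [-3, 1, 20, 14, -6, 23] (4 swaps)
After pass 2: [-3, 1, 14, -6, 20, 23] (2 swaps)
After pass 3: [-3, 1, -6, 14, 20, 23] (1 swaps)
Total swaps: 7


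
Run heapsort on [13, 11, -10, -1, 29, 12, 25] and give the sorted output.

Build heap: [29, 13, 25, -1, 11, 12, -10]
Extract 29: [25, 13, 12, -1, 11, -10, 29]
Extract 25: [13, 11, 12, -1, -10, 25, 29]
Extract 13: [12, 11, -10, -1, 13, 25, 29]
Extract 12: [11, -1, -10, 12, 13, 25, 29]
Extract 11: [-1, -10, 11, 12, 13, 25, 29]
Extract -1: [-10, -1, 11, 12, 13, 25, 29]


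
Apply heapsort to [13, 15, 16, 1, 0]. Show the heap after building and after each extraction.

Build heap: [16, 15, 13, 1, 0]
Extract 16: [15, 1, 13, 0, 16]
Extract 15: [13, 1, 0, 15, 16]
Extract 13: [1, 0, 13, 15, 16]
Extract 1: [0, 1, 13, 15, 16]


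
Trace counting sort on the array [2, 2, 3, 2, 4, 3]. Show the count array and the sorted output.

Count array: [0, 0, 3, 2, 1]
(count[i] = number of elements equal to i)
Cumulative count: [0, 0, 3, 5, 6]
Sorted: [2, 2, 2, 3, 3, 4]


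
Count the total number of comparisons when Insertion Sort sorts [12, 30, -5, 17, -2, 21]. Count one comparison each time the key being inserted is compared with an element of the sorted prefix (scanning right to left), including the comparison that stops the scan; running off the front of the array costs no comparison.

Insert 30: 12 <= 30 (stop) = 1 comparison(s) -> [12, 30, -5, 17, -2, 21]
Insert -5: 30 > -5 (shift), 12 > -5 (shift), reached front = 2 comparison(s) -> [-5, 12, 30, 17, -2, 21]
Insert 17: 30 > 17 (shift), 12 <= 17 (stop) = 2 comparison(s) -> [-5, 12, 17, 30, -2, 21]
Insert -2: 30 > -2 (shift), 17 > -2 (shift), 12 > -2 (shift), -5 <= -2 (stop) = 4 comparison(s) -> [-5, -2, 12, 17, 30, 21]
Insert 21: 30 > 21 (shift), 17 <= 21 (stop) = 2 comparison(s) -> [-5, -2, 12, 17, 21, 30]
Total comparisons: 1 + 2 + 2 + 4 + 2 = 11
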